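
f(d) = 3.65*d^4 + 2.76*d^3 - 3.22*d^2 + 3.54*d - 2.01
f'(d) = 14.6*d^3 + 8.28*d^2 - 6.44*d + 3.54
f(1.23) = 10.96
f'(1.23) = 35.31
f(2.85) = 286.62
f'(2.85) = 390.42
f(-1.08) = -8.10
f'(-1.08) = 1.76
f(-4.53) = 1196.35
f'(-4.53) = -1154.59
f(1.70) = 38.75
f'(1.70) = 88.25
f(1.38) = 17.23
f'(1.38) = 48.79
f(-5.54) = 2848.47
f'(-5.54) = -2189.12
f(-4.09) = 762.19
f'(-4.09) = -830.51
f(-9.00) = 21640.92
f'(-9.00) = -9911.22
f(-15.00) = 174686.64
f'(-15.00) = -47311.86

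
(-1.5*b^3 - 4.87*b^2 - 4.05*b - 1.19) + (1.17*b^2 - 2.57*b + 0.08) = -1.5*b^3 - 3.7*b^2 - 6.62*b - 1.11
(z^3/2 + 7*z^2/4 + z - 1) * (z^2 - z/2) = z^5/2 + 3*z^4/2 + z^3/8 - 3*z^2/2 + z/2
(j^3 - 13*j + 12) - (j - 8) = j^3 - 14*j + 20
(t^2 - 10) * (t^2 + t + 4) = t^4 + t^3 - 6*t^2 - 10*t - 40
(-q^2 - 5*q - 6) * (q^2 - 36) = -q^4 - 5*q^3 + 30*q^2 + 180*q + 216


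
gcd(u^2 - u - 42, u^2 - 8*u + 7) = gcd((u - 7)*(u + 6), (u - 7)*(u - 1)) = u - 7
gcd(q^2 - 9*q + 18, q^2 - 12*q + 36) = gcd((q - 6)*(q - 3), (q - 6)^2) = q - 6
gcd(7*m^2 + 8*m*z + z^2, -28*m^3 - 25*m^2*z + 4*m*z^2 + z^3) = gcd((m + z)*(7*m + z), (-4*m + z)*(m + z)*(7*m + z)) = 7*m^2 + 8*m*z + z^2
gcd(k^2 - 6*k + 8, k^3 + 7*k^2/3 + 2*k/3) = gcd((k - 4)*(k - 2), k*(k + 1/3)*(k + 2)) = 1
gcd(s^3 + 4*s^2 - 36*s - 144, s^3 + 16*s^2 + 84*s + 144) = s^2 + 10*s + 24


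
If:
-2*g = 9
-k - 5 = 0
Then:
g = -9/2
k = -5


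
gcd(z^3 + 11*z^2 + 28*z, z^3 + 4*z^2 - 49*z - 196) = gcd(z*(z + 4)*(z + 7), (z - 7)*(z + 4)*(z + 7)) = z^2 + 11*z + 28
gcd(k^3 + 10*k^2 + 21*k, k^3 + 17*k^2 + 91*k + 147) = k^2 + 10*k + 21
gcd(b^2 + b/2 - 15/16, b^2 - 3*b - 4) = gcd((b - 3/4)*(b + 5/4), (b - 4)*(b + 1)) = 1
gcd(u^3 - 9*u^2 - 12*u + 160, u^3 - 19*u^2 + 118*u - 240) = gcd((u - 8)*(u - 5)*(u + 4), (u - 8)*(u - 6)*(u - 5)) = u^2 - 13*u + 40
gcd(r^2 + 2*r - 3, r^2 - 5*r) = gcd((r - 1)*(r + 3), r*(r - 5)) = 1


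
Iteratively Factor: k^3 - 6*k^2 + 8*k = (k - 2)*(k^2 - 4*k) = k*(k - 2)*(k - 4)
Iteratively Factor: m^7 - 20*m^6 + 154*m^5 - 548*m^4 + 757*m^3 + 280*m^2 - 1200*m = (m + 1)*(m^6 - 21*m^5 + 175*m^4 - 723*m^3 + 1480*m^2 - 1200*m) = (m - 5)*(m + 1)*(m^5 - 16*m^4 + 95*m^3 - 248*m^2 + 240*m) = (m - 5)*(m - 4)*(m + 1)*(m^4 - 12*m^3 + 47*m^2 - 60*m) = (m - 5)*(m - 4)^2*(m + 1)*(m^3 - 8*m^2 + 15*m) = m*(m - 5)*(m - 4)^2*(m + 1)*(m^2 - 8*m + 15) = m*(m - 5)*(m - 4)^2*(m - 3)*(m + 1)*(m - 5)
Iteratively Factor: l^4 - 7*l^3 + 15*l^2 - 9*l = (l - 1)*(l^3 - 6*l^2 + 9*l) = (l - 3)*(l - 1)*(l^2 - 3*l) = l*(l - 3)*(l - 1)*(l - 3)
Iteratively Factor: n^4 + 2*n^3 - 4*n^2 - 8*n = (n)*(n^3 + 2*n^2 - 4*n - 8) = n*(n + 2)*(n^2 - 4) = n*(n - 2)*(n + 2)*(n + 2)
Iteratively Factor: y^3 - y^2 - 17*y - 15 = (y + 1)*(y^2 - 2*y - 15) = (y - 5)*(y + 1)*(y + 3)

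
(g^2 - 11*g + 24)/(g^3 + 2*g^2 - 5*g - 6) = (g^2 - 11*g + 24)/(g^3 + 2*g^2 - 5*g - 6)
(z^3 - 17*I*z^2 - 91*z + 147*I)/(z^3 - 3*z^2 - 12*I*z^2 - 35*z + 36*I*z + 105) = (z^2 - 10*I*z - 21)/(z^2 - z*(3 + 5*I) + 15*I)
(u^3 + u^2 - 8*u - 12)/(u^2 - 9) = (u^2 + 4*u + 4)/(u + 3)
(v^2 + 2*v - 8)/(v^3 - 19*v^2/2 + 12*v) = 2*(v^2 + 2*v - 8)/(v*(2*v^2 - 19*v + 24))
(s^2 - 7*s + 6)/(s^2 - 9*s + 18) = (s - 1)/(s - 3)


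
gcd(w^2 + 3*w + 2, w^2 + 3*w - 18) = 1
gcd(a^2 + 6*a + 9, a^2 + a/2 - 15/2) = a + 3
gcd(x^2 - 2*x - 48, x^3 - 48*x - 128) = x - 8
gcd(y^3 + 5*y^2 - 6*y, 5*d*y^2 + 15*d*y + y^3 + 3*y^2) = y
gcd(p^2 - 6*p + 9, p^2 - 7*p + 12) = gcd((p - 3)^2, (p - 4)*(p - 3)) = p - 3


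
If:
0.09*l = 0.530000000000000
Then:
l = 5.89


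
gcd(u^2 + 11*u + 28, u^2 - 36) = 1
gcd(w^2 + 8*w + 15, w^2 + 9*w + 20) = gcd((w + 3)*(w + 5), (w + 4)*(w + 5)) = w + 5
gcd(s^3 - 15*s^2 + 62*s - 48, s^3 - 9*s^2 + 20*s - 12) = s^2 - 7*s + 6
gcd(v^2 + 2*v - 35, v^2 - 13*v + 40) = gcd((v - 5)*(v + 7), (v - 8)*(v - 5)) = v - 5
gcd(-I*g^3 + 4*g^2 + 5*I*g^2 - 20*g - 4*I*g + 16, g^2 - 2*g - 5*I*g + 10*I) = 1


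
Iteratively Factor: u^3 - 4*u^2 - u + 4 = (u + 1)*(u^2 - 5*u + 4) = (u - 1)*(u + 1)*(u - 4)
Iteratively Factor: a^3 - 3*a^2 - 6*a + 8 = (a + 2)*(a^2 - 5*a + 4) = (a - 4)*(a + 2)*(a - 1)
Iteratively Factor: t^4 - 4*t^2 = (t + 2)*(t^3 - 2*t^2) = t*(t + 2)*(t^2 - 2*t) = t^2*(t + 2)*(t - 2)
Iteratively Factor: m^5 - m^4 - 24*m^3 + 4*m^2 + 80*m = (m - 5)*(m^4 + 4*m^3 - 4*m^2 - 16*m) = (m - 5)*(m - 2)*(m^3 + 6*m^2 + 8*m) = (m - 5)*(m - 2)*(m + 2)*(m^2 + 4*m) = (m - 5)*(m - 2)*(m + 2)*(m + 4)*(m)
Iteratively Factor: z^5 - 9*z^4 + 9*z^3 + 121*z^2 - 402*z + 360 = (z + 4)*(z^4 - 13*z^3 + 61*z^2 - 123*z + 90) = (z - 2)*(z + 4)*(z^3 - 11*z^2 + 39*z - 45) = (z - 3)*(z - 2)*(z + 4)*(z^2 - 8*z + 15) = (z - 3)^2*(z - 2)*(z + 4)*(z - 5)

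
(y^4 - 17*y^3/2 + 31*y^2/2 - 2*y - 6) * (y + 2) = y^5 - 13*y^4/2 - 3*y^3/2 + 29*y^2 - 10*y - 12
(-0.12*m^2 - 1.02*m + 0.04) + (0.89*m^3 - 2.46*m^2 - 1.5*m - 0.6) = 0.89*m^3 - 2.58*m^2 - 2.52*m - 0.56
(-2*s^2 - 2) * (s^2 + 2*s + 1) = -2*s^4 - 4*s^3 - 4*s^2 - 4*s - 2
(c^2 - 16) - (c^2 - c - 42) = c + 26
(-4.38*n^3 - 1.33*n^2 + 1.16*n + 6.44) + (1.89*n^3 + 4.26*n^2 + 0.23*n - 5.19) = -2.49*n^3 + 2.93*n^2 + 1.39*n + 1.25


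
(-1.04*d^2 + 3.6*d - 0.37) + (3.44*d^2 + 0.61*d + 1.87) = 2.4*d^2 + 4.21*d + 1.5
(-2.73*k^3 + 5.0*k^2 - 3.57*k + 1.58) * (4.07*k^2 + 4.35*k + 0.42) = -11.1111*k^5 + 8.4745*k^4 + 6.0735*k^3 - 6.9989*k^2 + 5.3736*k + 0.6636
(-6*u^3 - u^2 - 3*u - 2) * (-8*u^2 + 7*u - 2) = 48*u^5 - 34*u^4 + 29*u^3 - 3*u^2 - 8*u + 4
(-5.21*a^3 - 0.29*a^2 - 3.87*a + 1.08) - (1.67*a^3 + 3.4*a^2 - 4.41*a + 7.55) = -6.88*a^3 - 3.69*a^2 + 0.54*a - 6.47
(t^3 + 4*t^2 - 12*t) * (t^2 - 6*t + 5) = t^5 - 2*t^4 - 31*t^3 + 92*t^2 - 60*t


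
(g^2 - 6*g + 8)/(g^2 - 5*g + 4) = (g - 2)/(g - 1)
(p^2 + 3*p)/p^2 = (p + 3)/p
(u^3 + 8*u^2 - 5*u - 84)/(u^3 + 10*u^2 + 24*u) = (u^2 + 4*u - 21)/(u*(u + 6))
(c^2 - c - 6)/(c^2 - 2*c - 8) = (c - 3)/(c - 4)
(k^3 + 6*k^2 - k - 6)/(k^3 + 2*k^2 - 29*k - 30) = (k - 1)/(k - 5)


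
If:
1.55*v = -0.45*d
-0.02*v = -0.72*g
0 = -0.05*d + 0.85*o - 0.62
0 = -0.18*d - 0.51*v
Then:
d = 0.00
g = 0.00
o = 0.73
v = 0.00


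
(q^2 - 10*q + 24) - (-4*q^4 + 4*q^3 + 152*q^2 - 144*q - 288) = 4*q^4 - 4*q^3 - 151*q^2 + 134*q + 312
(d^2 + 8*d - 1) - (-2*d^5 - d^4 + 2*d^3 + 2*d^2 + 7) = 2*d^5 + d^4 - 2*d^3 - d^2 + 8*d - 8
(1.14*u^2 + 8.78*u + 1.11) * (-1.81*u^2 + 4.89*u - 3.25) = -2.0634*u^4 - 10.3172*u^3 + 37.2201*u^2 - 23.1071*u - 3.6075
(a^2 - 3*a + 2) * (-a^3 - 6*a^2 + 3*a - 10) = -a^5 - 3*a^4 + 19*a^3 - 31*a^2 + 36*a - 20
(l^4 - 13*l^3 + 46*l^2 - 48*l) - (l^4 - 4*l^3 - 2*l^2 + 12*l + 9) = -9*l^3 + 48*l^2 - 60*l - 9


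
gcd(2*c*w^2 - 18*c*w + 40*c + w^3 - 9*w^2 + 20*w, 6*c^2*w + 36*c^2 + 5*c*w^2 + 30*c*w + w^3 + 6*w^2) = 2*c + w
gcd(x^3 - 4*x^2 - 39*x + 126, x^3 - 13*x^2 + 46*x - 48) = x - 3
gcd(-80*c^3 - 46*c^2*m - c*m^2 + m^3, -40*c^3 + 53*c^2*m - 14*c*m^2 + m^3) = 8*c - m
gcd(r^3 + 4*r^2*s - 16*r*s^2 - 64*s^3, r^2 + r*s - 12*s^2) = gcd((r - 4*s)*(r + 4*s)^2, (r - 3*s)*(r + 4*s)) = r + 4*s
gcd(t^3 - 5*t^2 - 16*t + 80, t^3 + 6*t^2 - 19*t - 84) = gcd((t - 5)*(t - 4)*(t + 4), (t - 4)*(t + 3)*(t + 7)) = t - 4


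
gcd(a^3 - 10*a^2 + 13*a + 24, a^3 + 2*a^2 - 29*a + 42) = a - 3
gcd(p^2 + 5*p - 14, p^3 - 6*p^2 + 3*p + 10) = p - 2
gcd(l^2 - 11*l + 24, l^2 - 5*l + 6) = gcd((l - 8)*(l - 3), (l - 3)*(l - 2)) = l - 3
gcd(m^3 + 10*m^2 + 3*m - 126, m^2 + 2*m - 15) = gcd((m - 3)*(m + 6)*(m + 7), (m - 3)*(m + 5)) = m - 3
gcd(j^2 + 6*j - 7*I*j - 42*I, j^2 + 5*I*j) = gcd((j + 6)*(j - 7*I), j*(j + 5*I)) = 1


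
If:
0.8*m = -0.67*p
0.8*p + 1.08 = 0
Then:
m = 1.13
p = -1.35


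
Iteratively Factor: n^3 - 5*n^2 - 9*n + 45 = (n - 5)*(n^2 - 9) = (n - 5)*(n + 3)*(n - 3)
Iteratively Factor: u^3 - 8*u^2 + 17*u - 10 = (u - 2)*(u^2 - 6*u + 5) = (u - 2)*(u - 1)*(u - 5)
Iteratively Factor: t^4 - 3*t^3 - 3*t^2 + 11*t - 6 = (t - 1)*(t^3 - 2*t^2 - 5*t + 6) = (t - 1)^2*(t^2 - t - 6) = (t - 1)^2*(t + 2)*(t - 3)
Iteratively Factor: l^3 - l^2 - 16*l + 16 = (l + 4)*(l^2 - 5*l + 4) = (l - 4)*(l + 4)*(l - 1)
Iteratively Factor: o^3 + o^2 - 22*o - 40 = (o - 5)*(o^2 + 6*o + 8) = (o - 5)*(o + 4)*(o + 2)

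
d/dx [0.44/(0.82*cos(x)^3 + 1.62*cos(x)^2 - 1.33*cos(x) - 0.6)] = (1.0824*cos(x)^2 + 1.4256*cos(x) - 0.5852)*sin(x)/(0.82*cos(x)^3 + 1.62*cos(x)^2 - 1.33*cos(x) - 0.6)^2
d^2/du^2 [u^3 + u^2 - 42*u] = 6*u + 2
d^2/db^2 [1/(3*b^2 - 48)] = 2*(3*b^2 + 16)/(3*(b^2 - 16)^3)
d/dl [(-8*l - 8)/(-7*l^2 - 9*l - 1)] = 8*(7*l^2 + 9*l - (l + 1)*(14*l + 9) + 1)/(7*l^2 + 9*l + 1)^2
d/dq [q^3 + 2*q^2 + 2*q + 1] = 3*q^2 + 4*q + 2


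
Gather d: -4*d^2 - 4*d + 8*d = -4*d^2 + 4*d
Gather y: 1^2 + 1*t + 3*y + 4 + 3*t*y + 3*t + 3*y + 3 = 4*t + y*(3*t + 6) + 8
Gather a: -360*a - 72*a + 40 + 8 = 48 - 432*a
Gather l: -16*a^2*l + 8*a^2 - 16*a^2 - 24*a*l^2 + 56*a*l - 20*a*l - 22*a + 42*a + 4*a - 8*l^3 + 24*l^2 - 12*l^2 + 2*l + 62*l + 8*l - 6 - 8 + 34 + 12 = -8*a^2 + 24*a - 8*l^3 + l^2*(12 - 24*a) + l*(-16*a^2 + 36*a + 72) + 32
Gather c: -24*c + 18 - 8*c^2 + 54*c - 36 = -8*c^2 + 30*c - 18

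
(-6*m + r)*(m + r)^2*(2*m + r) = -12*m^4 - 28*m^3*r - 19*m^2*r^2 - 2*m*r^3 + r^4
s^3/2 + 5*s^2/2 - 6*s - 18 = (s/2 + 1)*(s - 3)*(s + 6)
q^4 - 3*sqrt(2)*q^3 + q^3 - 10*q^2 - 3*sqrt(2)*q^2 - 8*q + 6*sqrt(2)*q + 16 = (q - 1)*(q + 2)*(q - 4*sqrt(2))*(q + sqrt(2))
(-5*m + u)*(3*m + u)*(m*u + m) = -15*m^3*u - 15*m^3 - 2*m^2*u^2 - 2*m^2*u + m*u^3 + m*u^2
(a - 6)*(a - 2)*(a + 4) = a^3 - 4*a^2 - 20*a + 48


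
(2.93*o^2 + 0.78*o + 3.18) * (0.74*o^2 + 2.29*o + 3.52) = 2.1682*o^4 + 7.2869*o^3 + 14.453*o^2 + 10.0278*o + 11.1936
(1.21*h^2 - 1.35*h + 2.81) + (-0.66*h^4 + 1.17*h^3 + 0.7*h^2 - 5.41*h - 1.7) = -0.66*h^4 + 1.17*h^3 + 1.91*h^2 - 6.76*h + 1.11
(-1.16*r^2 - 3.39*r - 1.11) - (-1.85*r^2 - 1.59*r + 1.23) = 0.69*r^2 - 1.8*r - 2.34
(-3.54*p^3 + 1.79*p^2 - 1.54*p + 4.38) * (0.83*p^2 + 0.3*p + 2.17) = -2.9382*p^5 + 0.4237*p^4 - 8.423*p^3 + 7.0577*p^2 - 2.0278*p + 9.5046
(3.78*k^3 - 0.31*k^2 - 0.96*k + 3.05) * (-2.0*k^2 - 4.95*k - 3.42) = -7.56*k^5 - 18.091*k^4 - 9.4731*k^3 - 0.2878*k^2 - 11.8143*k - 10.431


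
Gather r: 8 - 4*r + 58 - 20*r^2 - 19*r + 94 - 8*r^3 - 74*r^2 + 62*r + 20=-8*r^3 - 94*r^2 + 39*r + 180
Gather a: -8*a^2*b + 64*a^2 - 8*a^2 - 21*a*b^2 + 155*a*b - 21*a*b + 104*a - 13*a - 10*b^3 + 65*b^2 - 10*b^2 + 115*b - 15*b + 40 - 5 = a^2*(56 - 8*b) + a*(-21*b^2 + 134*b + 91) - 10*b^3 + 55*b^2 + 100*b + 35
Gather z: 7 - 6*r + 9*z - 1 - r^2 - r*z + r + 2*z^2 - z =-r^2 - 5*r + 2*z^2 + z*(8 - r) + 6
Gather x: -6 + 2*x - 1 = 2*x - 7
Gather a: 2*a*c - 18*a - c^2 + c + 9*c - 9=a*(2*c - 18) - c^2 + 10*c - 9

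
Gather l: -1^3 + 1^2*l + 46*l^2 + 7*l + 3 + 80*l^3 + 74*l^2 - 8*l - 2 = 80*l^3 + 120*l^2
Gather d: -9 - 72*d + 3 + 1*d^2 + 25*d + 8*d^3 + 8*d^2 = 8*d^3 + 9*d^2 - 47*d - 6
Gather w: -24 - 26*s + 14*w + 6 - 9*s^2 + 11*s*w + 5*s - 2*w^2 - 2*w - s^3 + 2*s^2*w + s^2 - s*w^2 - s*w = -s^3 - 8*s^2 - 21*s + w^2*(-s - 2) + w*(2*s^2 + 10*s + 12) - 18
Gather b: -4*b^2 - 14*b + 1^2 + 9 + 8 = -4*b^2 - 14*b + 18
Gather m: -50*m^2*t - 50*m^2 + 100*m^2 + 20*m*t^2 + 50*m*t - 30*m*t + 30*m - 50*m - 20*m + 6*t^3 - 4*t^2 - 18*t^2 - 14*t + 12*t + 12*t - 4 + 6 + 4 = m^2*(50 - 50*t) + m*(20*t^2 + 20*t - 40) + 6*t^3 - 22*t^2 + 10*t + 6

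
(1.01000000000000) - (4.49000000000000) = -3.48000000000000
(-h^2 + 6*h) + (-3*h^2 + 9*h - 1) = -4*h^2 + 15*h - 1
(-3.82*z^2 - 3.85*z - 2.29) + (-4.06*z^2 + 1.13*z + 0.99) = -7.88*z^2 - 2.72*z - 1.3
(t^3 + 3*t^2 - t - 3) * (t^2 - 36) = t^5 + 3*t^4 - 37*t^3 - 111*t^2 + 36*t + 108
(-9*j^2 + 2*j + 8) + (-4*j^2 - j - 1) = -13*j^2 + j + 7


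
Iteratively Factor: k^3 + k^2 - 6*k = (k - 2)*(k^2 + 3*k) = (k - 2)*(k + 3)*(k)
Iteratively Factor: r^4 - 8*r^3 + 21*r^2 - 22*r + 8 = (r - 4)*(r^3 - 4*r^2 + 5*r - 2) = (r - 4)*(r - 1)*(r^2 - 3*r + 2) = (r - 4)*(r - 2)*(r - 1)*(r - 1)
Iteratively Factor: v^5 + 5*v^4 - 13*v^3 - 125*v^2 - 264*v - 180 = (v + 2)*(v^4 + 3*v^3 - 19*v^2 - 87*v - 90) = (v + 2)^2*(v^3 + v^2 - 21*v - 45) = (v + 2)^2*(v + 3)*(v^2 - 2*v - 15) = (v + 2)^2*(v + 3)^2*(v - 5)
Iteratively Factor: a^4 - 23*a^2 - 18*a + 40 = (a + 4)*(a^3 - 4*a^2 - 7*a + 10) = (a + 2)*(a + 4)*(a^2 - 6*a + 5) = (a - 5)*(a + 2)*(a + 4)*(a - 1)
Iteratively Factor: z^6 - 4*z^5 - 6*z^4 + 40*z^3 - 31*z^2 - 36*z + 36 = (z - 3)*(z^5 - z^4 - 9*z^3 + 13*z^2 + 8*z - 12) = (z - 3)*(z + 3)*(z^4 - 4*z^3 + 3*z^2 + 4*z - 4) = (z - 3)*(z + 1)*(z + 3)*(z^3 - 5*z^2 + 8*z - 4) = (z - 3)*(z - 2)*(z + 1)*(z + 3)*(z^2 - 3*z + 2) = (z - 3)*(z - 2)^2*(z + 1)*(z + 3)*(z - 1)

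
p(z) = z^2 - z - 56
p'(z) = 2*z - 1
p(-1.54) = -52.09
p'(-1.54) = -4.08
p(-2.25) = -48.69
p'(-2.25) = -5.50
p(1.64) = -54.95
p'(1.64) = 2.28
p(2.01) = -53.97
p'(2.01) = 3.02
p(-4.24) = -33.78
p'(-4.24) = -9.48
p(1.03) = -55.97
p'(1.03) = 1.06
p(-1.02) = -53.94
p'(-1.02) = -3.04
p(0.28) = -56.20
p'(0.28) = -0.44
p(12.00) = 76.00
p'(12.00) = 23.00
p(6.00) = -26.00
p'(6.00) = 11.00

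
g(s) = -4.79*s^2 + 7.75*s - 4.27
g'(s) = 7.75 - 9.58*s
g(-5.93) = -218.67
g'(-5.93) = 64.56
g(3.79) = -43.70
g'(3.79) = -28.56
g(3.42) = -33.79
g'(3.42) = -25.01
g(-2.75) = -61.81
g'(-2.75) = 34.10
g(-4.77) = -150.22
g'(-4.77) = 53.45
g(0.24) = -2.69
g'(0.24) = 5.45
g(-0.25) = -6.51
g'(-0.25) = 10.14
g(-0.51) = -9.47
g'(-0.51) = 12.64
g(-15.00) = -1198.27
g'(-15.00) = 151.45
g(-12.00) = -787.03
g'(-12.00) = 122.71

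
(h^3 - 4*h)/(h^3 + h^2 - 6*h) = (h + 2)/(h + 3)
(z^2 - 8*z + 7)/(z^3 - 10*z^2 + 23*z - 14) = 1/(z - 2)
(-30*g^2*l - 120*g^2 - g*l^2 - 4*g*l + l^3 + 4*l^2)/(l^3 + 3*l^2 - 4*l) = (-30*g^2 - g*l + l^2)/(l*(l - 1))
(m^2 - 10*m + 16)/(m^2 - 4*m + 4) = (m - 8)/(m - 2)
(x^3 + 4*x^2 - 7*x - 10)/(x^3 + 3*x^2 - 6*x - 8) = (x + 5)/(x + 4)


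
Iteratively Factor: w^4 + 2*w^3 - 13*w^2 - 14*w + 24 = (w - 3)*(w^3 + 5*w^2 + 2*w - 8) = (w - 3)*(w + 2)*(w^2 + 3*w - 4) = (w - 3)*(w - 1)*(w + 2)*(w + 4)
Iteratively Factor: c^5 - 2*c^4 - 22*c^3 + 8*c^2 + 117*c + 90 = (c + 1)*(c^4 - 3*c^3 - 19*c^2 + 27*c + 90) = (c - 3)*(c + 1)*(c^3 - 19*c - 30) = (c - 3)*(c + 1)*(c + 3)*(c^2 - 3*c - 10) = (c - 5)*(c - 3)*(c + 1)*(c + 3)*(c + 2)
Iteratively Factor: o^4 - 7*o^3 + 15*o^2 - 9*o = (o - 3)*(o^3 - 4*o^2 + 3*o) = o*(o - 3)*(o^2 - 4*o + 3) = o*(o - 3)*(o - 1)*(o - 3)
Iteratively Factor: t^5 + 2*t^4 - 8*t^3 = (t)*(t^4 + 2*t^3 - 8*t^2) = t*(t - 2)*(t^3 + 4*t^2) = t^2*(t - 2)*(t^2 + 4*t) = t^2*(t - 2)*(t + 4)*(t)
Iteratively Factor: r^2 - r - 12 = (r - 4)*(r + 3)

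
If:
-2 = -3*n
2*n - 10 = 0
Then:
No Solution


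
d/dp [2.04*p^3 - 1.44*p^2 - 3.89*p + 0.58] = 6.12*p^2 - 2.88*p - 3.89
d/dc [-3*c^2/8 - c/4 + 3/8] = -3*c/4 - 1/4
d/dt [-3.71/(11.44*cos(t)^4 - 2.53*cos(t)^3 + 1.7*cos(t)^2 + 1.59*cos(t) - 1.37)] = (-169.7696*cos(t)^3 + 28.1589*cos(t)^2 - 12.614*cos(t) - 5.8989)*sin(t)/(11.44*cos(t)^4 - 2.53*cos(t)^3 + 1.7*cos(t)^2 + 1.59*cos(t) - 1.37)^2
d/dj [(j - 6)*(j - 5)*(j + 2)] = 3*j^2 - 18*j + 8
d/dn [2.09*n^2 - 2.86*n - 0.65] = 4.18*n - 2.86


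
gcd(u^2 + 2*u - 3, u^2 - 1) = u - 1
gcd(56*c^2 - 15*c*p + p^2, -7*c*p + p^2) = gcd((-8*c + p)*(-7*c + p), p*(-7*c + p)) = -7*c + p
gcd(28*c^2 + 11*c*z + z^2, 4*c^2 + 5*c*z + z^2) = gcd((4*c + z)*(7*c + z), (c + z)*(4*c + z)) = 4*c + z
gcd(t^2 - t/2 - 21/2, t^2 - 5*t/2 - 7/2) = t - 7/2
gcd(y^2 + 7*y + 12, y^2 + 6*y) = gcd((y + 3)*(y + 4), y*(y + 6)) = 1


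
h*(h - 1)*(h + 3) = h^3 + 2*h^2 - 3*h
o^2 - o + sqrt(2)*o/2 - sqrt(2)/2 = (o - 1)*(o + sqrt(2)/2)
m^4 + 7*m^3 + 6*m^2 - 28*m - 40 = (m - 2)*(m + 2)^2*(m + 5)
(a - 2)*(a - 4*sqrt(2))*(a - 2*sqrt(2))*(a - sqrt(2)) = a^4 - 7*sqrt(2)*a^3 - 2*a^3 + 14*sqrt(2)*a^2 + 28*a^2 - 56*a - 16*sqrt(2)*a + 32*sqrt(2)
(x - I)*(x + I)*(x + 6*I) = x^3 + 6*I*x^2 + x + 6*I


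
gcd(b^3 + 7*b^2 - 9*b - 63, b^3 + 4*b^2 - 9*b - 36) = b^2 - 9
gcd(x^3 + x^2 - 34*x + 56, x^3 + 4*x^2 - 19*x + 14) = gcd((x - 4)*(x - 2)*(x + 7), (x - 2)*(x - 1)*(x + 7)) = x^2 + 5*x - 14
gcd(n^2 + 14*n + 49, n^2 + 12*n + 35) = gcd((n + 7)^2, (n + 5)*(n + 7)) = n + 7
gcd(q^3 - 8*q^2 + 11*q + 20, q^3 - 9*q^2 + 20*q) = q^2 - 9*q + 20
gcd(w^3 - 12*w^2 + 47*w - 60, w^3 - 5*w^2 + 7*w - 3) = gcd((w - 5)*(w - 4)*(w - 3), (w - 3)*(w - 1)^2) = w - 3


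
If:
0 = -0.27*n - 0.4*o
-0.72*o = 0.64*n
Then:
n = 0.00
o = 0.00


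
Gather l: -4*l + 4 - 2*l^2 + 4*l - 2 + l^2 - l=-l^2 - l + 2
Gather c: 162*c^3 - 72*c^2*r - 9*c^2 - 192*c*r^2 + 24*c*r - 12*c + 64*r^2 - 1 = 162*c^3 + c^2*(-72*r - 9) + c*(-192*r^2 + 24*r - 12) + 64*r^2 - 1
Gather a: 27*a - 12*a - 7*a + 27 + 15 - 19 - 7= 8*a + 16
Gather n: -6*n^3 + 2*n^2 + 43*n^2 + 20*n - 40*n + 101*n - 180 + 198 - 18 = -6*n^3 + 45*n^2 + 81*n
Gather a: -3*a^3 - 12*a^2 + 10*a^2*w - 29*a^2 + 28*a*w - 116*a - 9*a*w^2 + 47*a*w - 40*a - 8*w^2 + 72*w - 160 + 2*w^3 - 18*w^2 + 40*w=-3*a^3 + a^2*(10*w - 41) + a*(-9*w^2 + 75*w - 156) + 2*w^3 - 26*w^2 + 112*w - 160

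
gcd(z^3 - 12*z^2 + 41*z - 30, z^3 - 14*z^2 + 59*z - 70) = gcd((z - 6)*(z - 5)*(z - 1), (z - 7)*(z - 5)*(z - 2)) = z - 5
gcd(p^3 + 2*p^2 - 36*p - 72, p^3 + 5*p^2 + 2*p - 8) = p + 2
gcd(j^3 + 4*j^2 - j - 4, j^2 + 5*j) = 1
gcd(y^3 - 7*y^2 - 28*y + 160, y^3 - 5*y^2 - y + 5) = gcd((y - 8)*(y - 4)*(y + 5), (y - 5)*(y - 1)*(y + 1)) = 1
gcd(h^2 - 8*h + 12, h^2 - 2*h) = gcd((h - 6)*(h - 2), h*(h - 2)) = h - 2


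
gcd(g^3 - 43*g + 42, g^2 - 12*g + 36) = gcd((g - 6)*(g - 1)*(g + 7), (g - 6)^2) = g - 6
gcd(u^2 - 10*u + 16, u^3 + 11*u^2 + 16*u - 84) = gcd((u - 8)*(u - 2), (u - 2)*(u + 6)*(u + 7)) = u - 2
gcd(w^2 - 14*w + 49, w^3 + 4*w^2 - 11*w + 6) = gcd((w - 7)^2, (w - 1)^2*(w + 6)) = 1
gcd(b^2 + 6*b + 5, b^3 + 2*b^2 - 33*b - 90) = b + 5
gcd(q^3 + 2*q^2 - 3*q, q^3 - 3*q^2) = q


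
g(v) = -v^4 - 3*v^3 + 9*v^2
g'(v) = -4*v^3 - 9*v^2 + 18*v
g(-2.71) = 71.87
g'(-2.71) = -35.27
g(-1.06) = 12.42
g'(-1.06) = -24.43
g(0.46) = 1.57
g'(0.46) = 5.99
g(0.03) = 0.01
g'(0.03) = 0.53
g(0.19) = 0.30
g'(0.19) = 3.07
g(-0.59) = 3.63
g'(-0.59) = -12.93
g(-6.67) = -688.64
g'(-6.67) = 666.50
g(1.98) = -3.37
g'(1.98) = -30.69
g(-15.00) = -38475.00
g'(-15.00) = 11205.00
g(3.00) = -81.00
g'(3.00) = -135.00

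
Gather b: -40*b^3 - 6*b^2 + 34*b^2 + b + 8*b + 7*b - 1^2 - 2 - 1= -40*b^3 + 28*b^2 + 16*b - 4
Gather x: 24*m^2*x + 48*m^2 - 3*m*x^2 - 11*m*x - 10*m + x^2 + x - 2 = 48*m^2 - 10*m + x^2*(1 - 3*m) + x*(24*m^2 - 11*m + 1) - 2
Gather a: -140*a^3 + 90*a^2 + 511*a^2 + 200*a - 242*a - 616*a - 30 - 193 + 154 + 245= -140*a^3 + 601*a^2 - 658*a + 176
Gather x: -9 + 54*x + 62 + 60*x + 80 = 114*x + 133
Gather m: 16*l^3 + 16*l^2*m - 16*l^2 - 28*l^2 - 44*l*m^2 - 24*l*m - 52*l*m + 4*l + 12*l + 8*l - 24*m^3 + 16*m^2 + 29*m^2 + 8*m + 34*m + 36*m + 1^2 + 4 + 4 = 16*l^3 - 44*l^2 + 24*l - 24*m^3 + m^2*(45 - 44*l) + m*(16*l^2 - 76*l + 78) + 9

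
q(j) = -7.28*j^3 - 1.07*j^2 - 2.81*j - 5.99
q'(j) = -21.84*j^2 - 2.14*j - 2.81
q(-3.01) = 191.31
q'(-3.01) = -194.24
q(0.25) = -6.87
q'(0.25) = -4.71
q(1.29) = -27.02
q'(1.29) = -41.91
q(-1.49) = 19.90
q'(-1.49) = -48.11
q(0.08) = -6.23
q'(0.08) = -3.12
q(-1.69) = 30.84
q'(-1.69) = -61.57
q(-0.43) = -4.40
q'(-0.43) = -5.93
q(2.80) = -182.06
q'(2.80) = -180.03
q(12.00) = -12773.63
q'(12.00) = -3173.45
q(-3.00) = 189.37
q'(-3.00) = -192.95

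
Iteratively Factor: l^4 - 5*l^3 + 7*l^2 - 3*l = (l - 1)*(l^3 - 4*l^2 + 3*l) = l*(l - 1)*(l^2 - 4*l + 3) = l*(l - 3)*(l - 1)*(l - 1)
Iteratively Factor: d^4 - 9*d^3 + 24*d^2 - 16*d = (d - 4)*(d^3 - 5*d^2 + 4*d) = (d - 4)^2*(d^2 - d) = d*(d - 4)^2*(d - 1)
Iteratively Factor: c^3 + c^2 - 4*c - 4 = (c + 2)*(c^2 - c - 2) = (c + 1)*(c + 2)*(c - 2)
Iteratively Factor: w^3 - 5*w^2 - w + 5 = (w + 1)*(w^2 - 6*w + 5) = (w - 1)*(w + 1)*(w - 5)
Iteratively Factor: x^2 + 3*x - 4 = (x - 1)*(x + 4)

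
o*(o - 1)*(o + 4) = o^3 + 3*o^2 - 4*o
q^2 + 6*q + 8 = (q + 2)*(q + 4)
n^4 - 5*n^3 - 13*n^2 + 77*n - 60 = (n - 5)*(n - 3)*(n - 1)*(n + 4)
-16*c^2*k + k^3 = k*(-4*c + k)*(4*c + k)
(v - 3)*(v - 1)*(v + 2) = v^3 - 2*v^2 - 5*v + 6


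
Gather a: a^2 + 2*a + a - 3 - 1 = a^2 + 3*a - 4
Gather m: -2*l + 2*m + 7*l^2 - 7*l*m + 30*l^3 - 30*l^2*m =30*l^3 + 7*l^2 - 2*l + m*(-30*l^2 - 7*l + 2)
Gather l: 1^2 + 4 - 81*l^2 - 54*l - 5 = -81*l^2 - 54*l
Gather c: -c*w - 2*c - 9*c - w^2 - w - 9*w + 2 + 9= c*(-w - 11) - w^2 - 10*w + 11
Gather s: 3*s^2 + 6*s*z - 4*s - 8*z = 3*s^2 + s*(6*z - 4) - 8*z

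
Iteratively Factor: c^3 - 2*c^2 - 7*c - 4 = (c + 1)*(c^2 - 3*c - 4) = (c - 4)*(c + 1)*(c + 1)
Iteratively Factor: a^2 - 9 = (a + 3)*(a - 3)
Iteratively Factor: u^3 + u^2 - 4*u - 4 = (u + 1)*(u^2 - 4) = (u + 1)*(u + 2)*(u - 2)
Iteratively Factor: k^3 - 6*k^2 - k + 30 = (k + 2)*(k^2 - 8*k + 15) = (k - 5)*(k + 2)*(k - 3)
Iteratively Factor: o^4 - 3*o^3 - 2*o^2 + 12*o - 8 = (o - 1)*(o^3 - 2*o^2 - 4*o + 8) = (o - 2)*(o - 1)*(o^2 - 4) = (o - 2)*(o - 1)*(o + 2)*(o - 2)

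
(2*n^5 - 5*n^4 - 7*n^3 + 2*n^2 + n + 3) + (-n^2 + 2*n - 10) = 2*n^5 - 5*n^4 - 7*n^3 + n^2 + 3*n - 7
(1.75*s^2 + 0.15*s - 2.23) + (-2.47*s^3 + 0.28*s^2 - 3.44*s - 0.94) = -2.47*s^3 + 2.03*s^2 - 3.29*s - 3.17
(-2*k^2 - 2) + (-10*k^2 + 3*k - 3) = -12*k^2 + 3*k - 5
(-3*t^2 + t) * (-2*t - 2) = 6*t^3 + 4*t^2 - 2*t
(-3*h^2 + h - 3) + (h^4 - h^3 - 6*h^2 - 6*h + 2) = h^4 - h^3 - 9*h^2 - 5*h - 1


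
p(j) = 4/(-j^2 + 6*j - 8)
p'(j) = 4*(2*j - 6)/(-j^2 + 6*j - 8)^2 = 8*(j - 3)/(j^2 - 6*j + 8)^2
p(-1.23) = -0.24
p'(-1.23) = -0.12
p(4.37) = -4.56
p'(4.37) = 14.25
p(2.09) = 23.27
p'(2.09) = -246.37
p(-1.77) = -0.18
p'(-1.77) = -0.08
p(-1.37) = -0.22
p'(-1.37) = -0.11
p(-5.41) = -0.06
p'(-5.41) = -0.01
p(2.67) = 4.49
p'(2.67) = -3.32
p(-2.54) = -0.13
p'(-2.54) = -0.05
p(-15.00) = -0.01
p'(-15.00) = 0.00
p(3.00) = 4.00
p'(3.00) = 0.00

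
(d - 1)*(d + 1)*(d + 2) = d^3 + 2*d^2 - d - 2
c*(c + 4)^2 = c^3 + 8*c^2 + 16*c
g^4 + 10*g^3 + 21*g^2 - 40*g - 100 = (g - 2)*(g + 2)*(g + 5)^2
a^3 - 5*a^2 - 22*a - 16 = (a - 8)*(a + 1)*(a + 2)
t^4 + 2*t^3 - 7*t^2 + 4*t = t*(t - 1)^2*(t + 4)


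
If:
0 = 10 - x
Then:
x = 10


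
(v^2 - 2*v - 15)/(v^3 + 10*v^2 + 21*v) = (v - 5)/(v*(v + 7))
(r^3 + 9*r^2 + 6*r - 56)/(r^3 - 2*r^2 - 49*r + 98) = (r + 4)/(r - 7)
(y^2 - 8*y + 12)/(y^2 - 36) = (y - 2)/(y + 6)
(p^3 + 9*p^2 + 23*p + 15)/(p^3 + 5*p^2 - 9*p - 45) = (p + 1)/(p - 3)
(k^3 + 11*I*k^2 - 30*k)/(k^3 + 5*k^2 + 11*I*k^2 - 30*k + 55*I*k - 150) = k/(k + 5)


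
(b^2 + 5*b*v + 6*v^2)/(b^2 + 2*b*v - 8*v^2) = (b^2 + 5*b*v + 6*v^2)/(b^2 + 2*b*v - 8*v^2)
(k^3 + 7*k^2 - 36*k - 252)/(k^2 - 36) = k + 7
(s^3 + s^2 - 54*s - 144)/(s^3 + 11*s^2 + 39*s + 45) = (s^2 - 2*s - 48)/(s^2 + 8*s + 15)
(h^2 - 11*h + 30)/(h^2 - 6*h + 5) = (h - 6)/(h - 1)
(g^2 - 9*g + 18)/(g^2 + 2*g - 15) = (g - 6)/(g + 5)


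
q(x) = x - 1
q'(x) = 1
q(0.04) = -0.96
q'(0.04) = 1.00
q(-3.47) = -4.47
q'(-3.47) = 1.00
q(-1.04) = -2.04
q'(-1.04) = 1.00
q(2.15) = 1.15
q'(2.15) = 1.00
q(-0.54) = -1.54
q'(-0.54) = 1.00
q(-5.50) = -6.50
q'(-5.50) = 1.00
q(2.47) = 1.47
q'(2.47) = 1.00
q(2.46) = 1.46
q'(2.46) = 1.00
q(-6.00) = -7.00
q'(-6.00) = 1.00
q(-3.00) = -4.00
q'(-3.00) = 1.00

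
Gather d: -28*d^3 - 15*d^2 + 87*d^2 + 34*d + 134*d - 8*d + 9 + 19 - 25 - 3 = -28*d^3 + 72*d^2 + 160*d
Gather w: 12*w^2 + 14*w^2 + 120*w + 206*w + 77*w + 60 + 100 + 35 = 26*w^2 + 403*w + 195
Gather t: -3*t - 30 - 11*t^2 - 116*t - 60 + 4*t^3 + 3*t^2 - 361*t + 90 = 4*t^3 - 8*t^2 - 480*t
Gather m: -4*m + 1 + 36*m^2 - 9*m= 36*m^2 - 13*m + 1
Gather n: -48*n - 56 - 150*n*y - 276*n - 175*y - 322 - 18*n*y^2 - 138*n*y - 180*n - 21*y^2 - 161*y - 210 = n*(-18*y^2 - 288*y - 504) - 21*y^2 - 336*y - 588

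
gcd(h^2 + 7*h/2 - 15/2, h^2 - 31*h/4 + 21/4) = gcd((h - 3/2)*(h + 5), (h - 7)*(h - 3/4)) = 1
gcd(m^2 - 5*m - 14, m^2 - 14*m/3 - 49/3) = m - 7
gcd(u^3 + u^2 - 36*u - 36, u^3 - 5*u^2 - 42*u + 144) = u + 6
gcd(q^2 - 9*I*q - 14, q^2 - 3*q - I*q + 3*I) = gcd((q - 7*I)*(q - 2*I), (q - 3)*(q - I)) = 1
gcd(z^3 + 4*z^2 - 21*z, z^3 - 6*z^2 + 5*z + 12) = z - 3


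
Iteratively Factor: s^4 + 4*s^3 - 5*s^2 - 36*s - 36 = (s - 3)*(s^3 + 7*s^2 + 16*s + 12) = (s - 3)*(s + 2)*(s^2 + 5*s + 6) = (s - 3)*(s + 2)*(s + 3)*(s + 2)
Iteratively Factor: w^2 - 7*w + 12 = (w - 3)*(w - 4)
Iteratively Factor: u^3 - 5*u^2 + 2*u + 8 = (u - 2)*(u^2 - 3*u - 4) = (u - 4)*(u - 2)*(u + 1)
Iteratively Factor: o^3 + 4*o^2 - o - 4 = (o - 1)*(o^2 + 5*o + 4) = (o - 1)*(o + 1)*(o + 4)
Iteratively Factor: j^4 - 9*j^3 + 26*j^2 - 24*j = (j - 4)*(j^3 - 5*j^2 + 6*j) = (j - 4)*(j - 3)*(j^2 - 2*j) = (j - 4)*(j - 3)*(j - 2)*(j)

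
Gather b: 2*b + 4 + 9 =2*b + 13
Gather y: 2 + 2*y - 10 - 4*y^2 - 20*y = -4*y^2 - 18*y - 8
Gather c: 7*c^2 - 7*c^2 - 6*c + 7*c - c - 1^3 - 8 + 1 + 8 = 0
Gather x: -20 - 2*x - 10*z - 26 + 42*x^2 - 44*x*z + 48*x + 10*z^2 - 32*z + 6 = 42*x^2 + x*(46 - 44*z) + 10*z^2 - 42*z - 40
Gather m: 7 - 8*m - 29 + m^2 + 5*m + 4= m^2 - 3*m - 18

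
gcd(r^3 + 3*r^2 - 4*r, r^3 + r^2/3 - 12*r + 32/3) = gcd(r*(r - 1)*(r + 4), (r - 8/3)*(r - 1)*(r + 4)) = r^2 + 3*r - 4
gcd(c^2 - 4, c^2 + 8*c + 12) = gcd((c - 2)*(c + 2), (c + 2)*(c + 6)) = c + 2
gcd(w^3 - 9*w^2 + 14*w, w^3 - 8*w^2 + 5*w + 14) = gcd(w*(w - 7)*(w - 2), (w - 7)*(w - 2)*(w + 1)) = w^2 - 9*w + 14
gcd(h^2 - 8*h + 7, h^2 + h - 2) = h - 1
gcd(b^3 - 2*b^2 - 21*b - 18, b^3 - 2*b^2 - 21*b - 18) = b^3 - 2*b^2 - 21*b - 18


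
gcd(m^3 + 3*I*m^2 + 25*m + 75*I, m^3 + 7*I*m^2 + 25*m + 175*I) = m^2 + 25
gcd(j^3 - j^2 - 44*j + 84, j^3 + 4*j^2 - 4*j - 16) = j - 2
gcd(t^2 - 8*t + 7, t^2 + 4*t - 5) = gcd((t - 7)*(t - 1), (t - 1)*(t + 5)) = t - 1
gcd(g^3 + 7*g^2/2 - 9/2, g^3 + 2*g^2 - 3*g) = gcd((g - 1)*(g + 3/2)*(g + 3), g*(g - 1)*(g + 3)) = g^2 + 2*g - 3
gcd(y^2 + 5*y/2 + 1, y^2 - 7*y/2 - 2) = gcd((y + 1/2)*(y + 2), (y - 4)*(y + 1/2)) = y + 1/2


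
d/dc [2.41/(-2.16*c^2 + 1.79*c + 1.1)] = (10.4112*c - 4.3139)/(-2.16*c^2 + 1.79*c + 1.1)^2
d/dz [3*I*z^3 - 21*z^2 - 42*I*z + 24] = 9*I*z^2 - 42*z - 42*I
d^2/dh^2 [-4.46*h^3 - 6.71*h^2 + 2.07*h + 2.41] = -26.76*h - 13.42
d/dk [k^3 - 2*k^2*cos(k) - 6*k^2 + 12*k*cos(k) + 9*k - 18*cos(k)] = 2*k^2*sin(k) + 3*k^2 - 12*k*sin(k) - 4*k*cos(k) - 12*k + 18*sin(k) + 12*cos(k) + 9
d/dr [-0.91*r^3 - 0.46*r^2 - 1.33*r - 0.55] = -2.73*r^2 - 0.92*r - 1.33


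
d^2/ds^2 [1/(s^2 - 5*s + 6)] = 2*(-s^2 + 5*s + (2*s - 5)^2 - 6)/(s^2 - 5*s + 6)^3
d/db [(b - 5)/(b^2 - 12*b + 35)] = -1/(b^2 - 14*b + 49)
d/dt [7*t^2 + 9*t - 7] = 14*t + 9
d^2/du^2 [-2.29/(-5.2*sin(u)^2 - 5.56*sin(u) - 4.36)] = (-247.6864*sin(u)^4 - 198.62544*sin(u)^3 + 508.412976*sin(u)^2 + 452.764144*sin(u) + 37.746528)/(5.2*sin(u)^2 + 5.56*sin(u) + 4.36)^3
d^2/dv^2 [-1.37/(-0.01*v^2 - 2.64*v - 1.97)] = (-0.000274*v^2 - 0.072336*v + 1.37*(0.02*v + 2.64)*(0.04*v + 5.28) - 0.053978)/(0.01*v^2 + 2.64*v + 1.97)^3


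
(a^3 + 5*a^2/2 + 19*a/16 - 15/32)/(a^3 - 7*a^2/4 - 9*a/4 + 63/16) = (16*a^2 + 16*a - 5)/(2*(8*a^2 - 26*a + 21))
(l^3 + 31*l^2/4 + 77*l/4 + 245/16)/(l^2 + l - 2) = (16*l^3 + 124*l^2 + 308*l + 245)/(16*(l^2 + l - 2))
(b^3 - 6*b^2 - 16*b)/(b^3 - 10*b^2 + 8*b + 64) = b/(b - 4)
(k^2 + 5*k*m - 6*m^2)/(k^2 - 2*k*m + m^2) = (k + 6*m)/(k - m)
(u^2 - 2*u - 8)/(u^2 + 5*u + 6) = (u - 4)/(u + 3)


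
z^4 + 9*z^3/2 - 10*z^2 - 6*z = z*(z - 2)*(z + 1/2)*(z + 6)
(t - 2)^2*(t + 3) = t^3 - t^2 - 8*t + 12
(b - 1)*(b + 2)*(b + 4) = b^3 + 5*b^2 + 2*b - 8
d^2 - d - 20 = (d - 5)*(d + 4)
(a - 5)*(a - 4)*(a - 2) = a^3 - 11*a^2 + 38*a - 40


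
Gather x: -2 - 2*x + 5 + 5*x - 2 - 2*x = x + 1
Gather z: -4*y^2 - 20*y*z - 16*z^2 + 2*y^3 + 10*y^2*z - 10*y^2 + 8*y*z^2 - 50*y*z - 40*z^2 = 2*y^3 - 14*y^2 + z^2*(8*y - 56) + z*(10*y^2 - 70*y)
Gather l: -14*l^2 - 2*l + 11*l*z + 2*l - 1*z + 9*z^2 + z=-14*l^2 + 11*l*z + 9*z^2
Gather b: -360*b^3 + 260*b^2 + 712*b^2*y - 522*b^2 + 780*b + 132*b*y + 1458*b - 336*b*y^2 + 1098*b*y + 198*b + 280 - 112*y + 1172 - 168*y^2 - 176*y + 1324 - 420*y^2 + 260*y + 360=-360*b^3 + b^2*(712*y - 262) + b*(-336*y^2 + 1230*y + 2436) - 588*y^2 - 28*y + 3136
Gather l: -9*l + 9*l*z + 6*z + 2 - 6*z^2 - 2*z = l*(9*z - 9) - 6*z^2 + 4*z + 2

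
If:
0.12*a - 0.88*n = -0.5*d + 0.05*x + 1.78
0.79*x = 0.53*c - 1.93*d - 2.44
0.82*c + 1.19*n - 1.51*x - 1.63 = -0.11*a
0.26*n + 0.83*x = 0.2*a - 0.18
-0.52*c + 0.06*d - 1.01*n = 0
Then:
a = -5.67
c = 4.93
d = 0.42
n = -2.51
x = -0.80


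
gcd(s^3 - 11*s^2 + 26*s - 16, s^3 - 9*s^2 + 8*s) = s^2 - 9*s + 8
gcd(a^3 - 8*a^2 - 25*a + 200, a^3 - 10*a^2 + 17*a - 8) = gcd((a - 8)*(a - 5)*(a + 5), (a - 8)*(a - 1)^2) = a - 8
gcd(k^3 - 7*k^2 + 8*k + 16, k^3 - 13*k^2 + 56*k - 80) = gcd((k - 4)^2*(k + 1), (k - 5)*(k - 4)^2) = k^2 - 8*k + 16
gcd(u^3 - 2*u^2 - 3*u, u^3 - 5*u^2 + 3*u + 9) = u^2 - 2*u - 3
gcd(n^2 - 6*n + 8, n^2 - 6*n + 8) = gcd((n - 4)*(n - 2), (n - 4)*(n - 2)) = n^2 - 6*n + 8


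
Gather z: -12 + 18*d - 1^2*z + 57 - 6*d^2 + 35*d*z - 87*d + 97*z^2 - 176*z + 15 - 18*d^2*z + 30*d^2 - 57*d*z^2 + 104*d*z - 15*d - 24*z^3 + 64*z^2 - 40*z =24*d^2 - 84*d - 24*z^3 + z^2*(161 - 57*d) + z*(-18*d^2 + 139*d - 217) + 60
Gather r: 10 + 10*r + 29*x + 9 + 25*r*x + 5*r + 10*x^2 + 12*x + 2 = r*(25*x + 15) + 10*x^2 + 41*x + 21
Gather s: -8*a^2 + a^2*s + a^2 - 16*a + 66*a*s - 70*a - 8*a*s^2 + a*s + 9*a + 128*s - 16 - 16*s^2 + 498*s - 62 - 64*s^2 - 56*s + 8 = -7*a^2 - 77*a + s^2*(-8*a - 80) + s*(a^2 + 67*a + 570) - 70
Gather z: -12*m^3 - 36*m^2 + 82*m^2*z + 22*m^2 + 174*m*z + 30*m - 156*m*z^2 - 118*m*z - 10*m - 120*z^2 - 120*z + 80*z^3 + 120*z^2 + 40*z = -12*m^3 - 14*m^2 - 156*m*z^2 + 20*m + 80*z^3 + z*(82*m^2 + 56*m - 80)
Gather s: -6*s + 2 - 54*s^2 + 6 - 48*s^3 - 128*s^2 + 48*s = -48*s^3 - 182*s^2 + 42*s + 8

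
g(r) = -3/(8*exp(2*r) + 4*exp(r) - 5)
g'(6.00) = 0.00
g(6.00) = 0.00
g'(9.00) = 0.00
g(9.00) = 0.00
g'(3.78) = 0.00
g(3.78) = -0.00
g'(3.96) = 0.00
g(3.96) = -0.00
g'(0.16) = 0.70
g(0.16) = -0.28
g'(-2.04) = 0.13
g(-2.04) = 0.69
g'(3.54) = 0.00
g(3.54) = -0.00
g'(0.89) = 0.12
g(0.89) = -0.06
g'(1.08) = 0.08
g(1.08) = -0.04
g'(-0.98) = 2.00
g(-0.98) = 1.26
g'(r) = -3*(-16*exp(2*r) - 4*exp(r))/(8*exp(2*r) + 4*exp(r) - 5)^2 = (48*exp(r) + 12)*exp(r)/(8*exp(2*r) + 4*exp(r) - 5)^2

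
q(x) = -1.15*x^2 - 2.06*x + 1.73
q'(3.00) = -8.96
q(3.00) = -14.80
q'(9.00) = -22.76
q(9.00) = -109.96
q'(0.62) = -3.49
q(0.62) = 0.01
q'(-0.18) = -1.65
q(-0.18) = 2.06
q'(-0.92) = 0.06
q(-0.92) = 2.65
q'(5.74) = -15.26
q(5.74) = -47.98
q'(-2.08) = 2.72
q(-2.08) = 1.04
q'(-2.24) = 3.09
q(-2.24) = 0.57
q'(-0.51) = -0.89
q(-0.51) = 2.48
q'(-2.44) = 3.55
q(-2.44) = -0.09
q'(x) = -2.3*x - 2.06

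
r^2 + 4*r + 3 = (r + 1)*(r + 3)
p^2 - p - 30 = (p - 6)*(p + 5)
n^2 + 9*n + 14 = (n + 2)*(n + 7)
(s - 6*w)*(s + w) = s^2 - 5*s*w - 6*w^2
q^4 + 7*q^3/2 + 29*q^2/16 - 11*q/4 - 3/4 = (q - 3/4)*(q + 1/4)*(q + 2)^2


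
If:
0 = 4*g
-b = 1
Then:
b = -1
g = 0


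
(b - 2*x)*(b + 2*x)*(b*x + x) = b^3*x + b^2*x - 4*b*x^3 - 4*x^3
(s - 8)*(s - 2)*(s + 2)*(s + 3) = s^4 - 5*s^3 - 28*s^2 + 20*s + 96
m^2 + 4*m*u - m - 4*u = (m - 1)*(m + 4*u)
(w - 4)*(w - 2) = w^2 - 6*w + 8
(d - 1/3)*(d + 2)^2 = d^3 + 11*d^2/3 + 8*d/3 - 4/3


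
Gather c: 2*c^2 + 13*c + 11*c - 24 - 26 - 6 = 2*c^2 + 24*c - 56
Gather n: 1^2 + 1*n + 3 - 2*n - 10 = -n - 6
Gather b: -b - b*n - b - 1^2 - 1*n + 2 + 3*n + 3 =b*(-n - 2) + 2*n + 4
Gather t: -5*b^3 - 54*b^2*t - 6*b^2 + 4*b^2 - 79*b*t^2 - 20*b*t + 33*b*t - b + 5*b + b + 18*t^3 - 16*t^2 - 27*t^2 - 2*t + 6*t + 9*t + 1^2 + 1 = -5*b^3 - 2*b^2 + 5*b + 18*t^3 + t^2*(-79*b - 43) + t*(-54*b^2 + 13*b + 13) + 2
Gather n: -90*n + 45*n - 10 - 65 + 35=-45*n - 40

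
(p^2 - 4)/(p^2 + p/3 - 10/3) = 3*(p - 2)/(3*p - 5)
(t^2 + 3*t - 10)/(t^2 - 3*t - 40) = (t - 2)/(t - 8)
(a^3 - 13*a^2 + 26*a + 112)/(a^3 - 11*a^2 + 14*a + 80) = (a - 7)/(a - 5)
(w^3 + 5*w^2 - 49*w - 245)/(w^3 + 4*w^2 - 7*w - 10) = (w^2 - 49)/(w^2 - w - 2)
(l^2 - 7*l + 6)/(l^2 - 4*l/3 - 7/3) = 3*(-l^2 + 7*l - 6)/(-3*l^2 + 4*l + 7)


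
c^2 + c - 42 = (c - 6)*(c + 7)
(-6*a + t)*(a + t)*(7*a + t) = -42*a^3 - 41*a^2*t + 2*a*t^2 + t^3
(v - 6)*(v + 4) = v^2 - 2*v - 24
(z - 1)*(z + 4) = z^2 + 3*z - 4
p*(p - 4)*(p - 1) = p^3 - 5*p^2 + 4*p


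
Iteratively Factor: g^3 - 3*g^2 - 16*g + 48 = (g - 3)*(g^2 - 16) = (g - 3)*(g + 4)*(g - 4)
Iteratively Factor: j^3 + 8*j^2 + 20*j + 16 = (j + 4)*(j^2 + 4*j + 4) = (j + 2)*(j + 4)*(j + 2)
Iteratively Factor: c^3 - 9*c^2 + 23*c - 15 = (c - 3)*(c^2 - 6*c + 5) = (c - 3)*(c - 1)*(c - 5)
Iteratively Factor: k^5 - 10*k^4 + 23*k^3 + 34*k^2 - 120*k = (k - 4)*(k^4 - 6*k^3 - k^2 + 30*k) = (k - 5)*(k - 4)*(k^3 - k^2 - 6*k) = (k - 5)*(k - 4)*(k + 2)*(k^2 - 3*k) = k*(k - 5)*(k - 4)*(k + 2)*(k - 3)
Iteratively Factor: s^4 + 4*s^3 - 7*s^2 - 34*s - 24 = (s + 2)*(s^3 + 2*s^2 - 11*s - 12) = (s + 2)*(s + 4)*(s^2 - 2*s - 3) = (s + 1)*(s + 2)*(s + 4)*(s - 3)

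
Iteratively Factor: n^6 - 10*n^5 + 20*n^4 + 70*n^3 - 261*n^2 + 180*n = (n)*(n^5 - 10*n^4 + 20*n^3 + 70*n^2 - 261*n + 180) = n*(n + 3)*(n^4 - 13*n^3 + 59*n^2 - 107*n + 60) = n*(n - 5)*(n + 3)*(n^3 - 8*n^2 + 19*n - 12) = n*(n - 5)*(n - 1)*(n + 3)*(n^2 - 7*n + 12) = n*(n - 5)*(n - 4)*(n - 1)*(n + 3)*(n - 3)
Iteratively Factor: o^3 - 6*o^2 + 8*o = (o - 4)*(o^2 - 2*o) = (o - 4)*(o - 2)*(o)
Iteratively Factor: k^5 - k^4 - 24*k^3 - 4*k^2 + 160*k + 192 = (k + 2)*(k^4 - 3*k^3 - 18*k^2 + 32*k + 96) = (k - 4)*(k + 2)*(k^3 + k^2 - 14*k - 24) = (k - 4)*(k + 2)*(k + 3)*(k^2 - 2*k - 8) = (k - 4)^2*(k + 2)*(k + 3)*(k + 2)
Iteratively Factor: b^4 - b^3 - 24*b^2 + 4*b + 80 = (b + 2)*(b^3 - 3*b^2 - 18*b + 40) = (b + 2)*(b + 4)*(b^2 - 7*b + 10) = (b - 5)*(b + 2)*(b + 4)*(b - 2)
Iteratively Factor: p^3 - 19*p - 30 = (p + 2)*(p^2 - 2*p - 15) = (p + 2)*(p + 3)*(p - 5)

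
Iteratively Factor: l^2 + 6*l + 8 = (l + 2)*(l + 4)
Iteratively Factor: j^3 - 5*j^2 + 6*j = (j - 2)*(j^2 - 3*j) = j*(j - 2)*(j - 3)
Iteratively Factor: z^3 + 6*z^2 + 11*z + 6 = (z + 3)*(z^2 + 3*z + 2) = (z + 2)*(z + 3)*(z + 1)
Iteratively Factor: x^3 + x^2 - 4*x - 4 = (x + 1)*(x^2 - 4) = (x - 2)*(x + 1)*(x + 2)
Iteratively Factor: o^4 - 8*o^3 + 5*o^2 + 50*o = (o - 5)*(o^3 - 3*o^2 - 10*o) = (o - 5)^2*(o^2 + 2*o) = o*(o - 5)^2*(o + 2)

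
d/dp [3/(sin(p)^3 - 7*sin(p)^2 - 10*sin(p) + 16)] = 3*(-3*sin(p)^2 + 14*sin(p) + 10)*cos(p)/(sin(p)^3 - 7*sin(p)^2 - 10*sin(p) + 16)^2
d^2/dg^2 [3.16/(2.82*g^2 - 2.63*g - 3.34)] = (50.259168*g^2 - 46.872912*g - 3.16*(5.64*g - 2.63)*(11.28*g - 5.26) - 59.526816)/(-2.82*g^2 + 2.63*g + 3.34)^3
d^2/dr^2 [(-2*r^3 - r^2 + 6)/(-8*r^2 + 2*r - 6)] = 3*(-6*r^3 - 114*r^2 + 42*r + 25)/(64*r^6 - 48*r^5 + 156*r^4 - 73*r^3 + 117*r^2 - 27*r + 27)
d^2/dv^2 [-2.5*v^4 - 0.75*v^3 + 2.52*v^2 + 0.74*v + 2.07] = -30.0*v^2 - 4.5*v + 5.04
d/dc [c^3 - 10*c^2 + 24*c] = 3*c^2 - 20*c + 24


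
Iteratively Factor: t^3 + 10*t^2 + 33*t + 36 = (t + 3)*(t^2 + 7*t + 12) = (t + 3)*(t + 4)*(t + 3)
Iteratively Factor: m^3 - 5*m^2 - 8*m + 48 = (m + 3)*(m^2 - 8*m + 16) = (m - 4)*(m + 3)*(m - 4)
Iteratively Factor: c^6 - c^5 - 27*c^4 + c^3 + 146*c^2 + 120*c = (c + 1)*(c^5 - 2*c^4 - 25*c^3 + 26*c^2 + 120*c) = c*(c + 1)*(c^4 - 2*c^3 - 25*c^2 + 26*c + 120) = c*(c + 1)*(c + 2)*(c^3 - 4*c^2 - 17*c + 60) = c*(c + 1)*(c + 2)*(c + 4)*(c^2 - 8*c + 15) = c*(c - 3)*(c + 1)*(c + 2)*(c + 4)*(c - 5)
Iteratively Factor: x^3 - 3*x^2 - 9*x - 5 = (x - 5)*(x^2 + 2*x + 1) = (x - 5)*(x + 1)*(x + 1)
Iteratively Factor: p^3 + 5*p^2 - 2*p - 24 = (p - 2)*(p^2 + 7*p + 12) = (p - 2)*(p + 4)*(p + 3)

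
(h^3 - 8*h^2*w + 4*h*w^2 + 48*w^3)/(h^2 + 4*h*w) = (h^3 - 8*h^2*w + 4*h*w^2 + 48*w^3)/(h*(h + 4*w))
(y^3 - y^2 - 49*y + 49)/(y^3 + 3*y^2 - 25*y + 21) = (y - 7)/(y - 3)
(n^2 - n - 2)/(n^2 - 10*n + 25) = (n^2 - n - 2)/(n^2 - 10*n + 25)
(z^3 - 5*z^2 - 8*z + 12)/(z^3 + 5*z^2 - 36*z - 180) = (z^2 + z - 2)/(z^2 + 11*z + 30)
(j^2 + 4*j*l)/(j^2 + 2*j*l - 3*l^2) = j*(j + 4*l)/(j^2 + 2*j*l - 3*l^2)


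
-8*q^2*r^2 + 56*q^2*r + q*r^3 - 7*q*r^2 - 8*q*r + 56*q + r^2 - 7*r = (-8*q + r)*(r - 7)*(q*r + 1)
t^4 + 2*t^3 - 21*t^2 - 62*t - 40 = (t - 5)*(t + 1)*(t + 2)*(t + 4)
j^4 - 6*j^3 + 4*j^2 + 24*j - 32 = (j - 4)*(j - 2)^2*(j + 2)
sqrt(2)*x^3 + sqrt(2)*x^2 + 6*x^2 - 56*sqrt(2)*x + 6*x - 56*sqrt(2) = (x - 4*sqrt(2))*(x + 7*sqrt(2))*(sqrt(2)*x + sqrt(2))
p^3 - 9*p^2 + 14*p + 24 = (p - 6)*(p - 4)*(p + 1)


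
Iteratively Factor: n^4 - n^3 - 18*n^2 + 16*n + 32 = (n + 1)*(n^3 - 2*n^2 - 16*n + 32) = (n - 2)*(n + 1)*(n^2 - 16) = (n - 4)*(n - 2)*(n + 1)*(n + 4)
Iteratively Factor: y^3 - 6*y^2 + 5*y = (y)*(y^2 - 6*y + 5) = y*(y - 1)*(y - 5)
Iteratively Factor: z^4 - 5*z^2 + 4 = (z - 2)*(z^3 + 2*z^2 - z - 2) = (z - 2)*(z + 2)*(z^2 - 1) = (z - 2)*(z + 1)*(z + 2)*(z - 1)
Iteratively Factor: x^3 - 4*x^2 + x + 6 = (x - 2)*(x^2 - 2*x - 3) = (x - 3)*(x - 2)*(x + 1)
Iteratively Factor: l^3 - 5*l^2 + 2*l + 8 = (l + 1)*(l^2 - 6*l + 8) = (l - 4)*(l + 1)*(l - 2)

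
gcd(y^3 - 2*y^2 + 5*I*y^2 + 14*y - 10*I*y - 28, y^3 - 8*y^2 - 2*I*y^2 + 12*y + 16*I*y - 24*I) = y^2 + y*(-2 - 2*I) + 4*I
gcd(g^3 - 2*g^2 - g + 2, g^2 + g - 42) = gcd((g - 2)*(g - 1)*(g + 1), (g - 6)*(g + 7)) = 1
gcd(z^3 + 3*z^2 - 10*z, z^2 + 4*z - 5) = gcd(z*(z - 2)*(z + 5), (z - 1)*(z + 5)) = z + 5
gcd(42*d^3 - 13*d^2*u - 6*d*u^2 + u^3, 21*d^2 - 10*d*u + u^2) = -7*d + u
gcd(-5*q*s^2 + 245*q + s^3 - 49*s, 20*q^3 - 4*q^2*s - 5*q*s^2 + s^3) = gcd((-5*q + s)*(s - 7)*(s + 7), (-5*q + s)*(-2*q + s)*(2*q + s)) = 5*q - s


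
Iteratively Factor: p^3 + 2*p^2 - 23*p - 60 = (p + 4)*(p^2 - 2*p - 15) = (p + 3)*(p + 4)*(p - 5)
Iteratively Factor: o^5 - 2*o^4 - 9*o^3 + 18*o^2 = (o - 3)*(o^4 + o^3 - 6*o^2) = o*(o - 3)*(o^3 + o^2 - 6*o) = o^2*(o - 3)*(o^2 + o - 6) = o^2*(o - 3)*(o - 2)*(o + 3)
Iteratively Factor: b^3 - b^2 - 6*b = (b)*(b^2 - b - 6) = b*(b - 3)*(b + 2)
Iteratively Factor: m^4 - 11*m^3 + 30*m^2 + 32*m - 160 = (m - 4)*(m^3 - 7*m^2 + 2*m + 40) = (m - 5)*(m - 4)*(m^2 - 2*m - 8) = (m - 5)*(m - 4)*(m + 2)*(m - 4)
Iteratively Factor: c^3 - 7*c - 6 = (c - 3)*(c^2 + 3*c + 2) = (c - 3)*(c + 2)*(c + 1)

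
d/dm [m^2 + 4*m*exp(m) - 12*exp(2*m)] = 4*m*exp(m) + 2*m - 24*exp(2*m) + 4*exp(m)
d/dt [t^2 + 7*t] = 2*t + 7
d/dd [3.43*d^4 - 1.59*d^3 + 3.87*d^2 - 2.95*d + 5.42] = 13.72*d^3 - 4.77*d^2 + 7.74*d - 2.95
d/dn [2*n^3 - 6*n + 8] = 6*n^2 - 6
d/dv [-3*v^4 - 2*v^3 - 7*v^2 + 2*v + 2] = -12*v^3 - 6*v^2 - 14*v + 2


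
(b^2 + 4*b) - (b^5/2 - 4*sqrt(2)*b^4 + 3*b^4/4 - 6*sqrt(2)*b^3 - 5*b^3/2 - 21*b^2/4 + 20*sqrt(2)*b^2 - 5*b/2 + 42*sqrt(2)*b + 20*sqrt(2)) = -b^5/2 - 3*b^4/4 + 4*sqrt(2)*b^4 + 5*b^3/2 + 6*sqrt(2)*b^3 - 20*sqrt(2)*b^2 + 25*b^2/4 - 42*sqrt(2)*b + 13*b/2 - 20*sqrt(2)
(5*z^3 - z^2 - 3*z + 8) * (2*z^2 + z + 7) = 10*z^5 + 3*z^4 + 28*z^3 + 6*z^2 - 13*z + 56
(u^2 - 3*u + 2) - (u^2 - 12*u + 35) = 9*u - 33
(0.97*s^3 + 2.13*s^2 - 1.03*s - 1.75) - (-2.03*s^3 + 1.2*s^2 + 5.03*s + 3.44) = 3.0*s^3 + 0.93*s^2 - 6.06*s - 5.19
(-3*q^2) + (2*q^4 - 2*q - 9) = 2*q^4 - 3*q^2 - 2*q - 9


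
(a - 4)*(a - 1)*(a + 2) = a^3 - 3*a^2 - 6*a + 8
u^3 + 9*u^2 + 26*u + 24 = (u + 2)*(u + 3)*(u + 4)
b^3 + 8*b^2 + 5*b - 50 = (b - 2)*(b + 5)^2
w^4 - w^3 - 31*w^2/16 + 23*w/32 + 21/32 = (w - 7/4)*(w - 3/4)*(w + 1/2)*(w + 1)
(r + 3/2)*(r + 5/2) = r^2 + 4*r + 15/4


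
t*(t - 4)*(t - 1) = t^3 - 5*t^2 + 4*t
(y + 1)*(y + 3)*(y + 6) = y^3 + 10*y^2 + 27*y + 18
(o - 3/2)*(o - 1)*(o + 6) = o^3 + 7*o^2/2 - 27*o/2 + 9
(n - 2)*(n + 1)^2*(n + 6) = n^4 + 6*n^3 - 3*n^2 - 20*n - 12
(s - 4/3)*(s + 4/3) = s^2 - 16/9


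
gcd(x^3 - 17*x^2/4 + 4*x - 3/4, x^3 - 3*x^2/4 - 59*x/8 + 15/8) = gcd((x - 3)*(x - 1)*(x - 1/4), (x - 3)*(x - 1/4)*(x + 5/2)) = x^2 - 13*x/4 + 3/4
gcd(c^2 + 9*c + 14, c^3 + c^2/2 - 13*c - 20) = c + 2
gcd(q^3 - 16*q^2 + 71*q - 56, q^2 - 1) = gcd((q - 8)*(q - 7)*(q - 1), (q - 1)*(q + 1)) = q - 1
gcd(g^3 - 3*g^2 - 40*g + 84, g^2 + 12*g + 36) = g + 6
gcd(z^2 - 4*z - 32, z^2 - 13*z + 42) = 1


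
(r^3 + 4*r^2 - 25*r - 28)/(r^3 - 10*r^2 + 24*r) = (r^2 + 8*r + 7)/(r*(r - 6))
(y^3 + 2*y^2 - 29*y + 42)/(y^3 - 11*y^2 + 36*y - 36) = (y + 7)/(y - 6)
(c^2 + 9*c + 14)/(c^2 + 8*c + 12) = (c + 7)/(c + 6)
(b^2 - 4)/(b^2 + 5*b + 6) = (b - 2)/(b + 3)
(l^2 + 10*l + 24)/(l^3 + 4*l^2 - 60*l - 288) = (l + 4)/(l^2 - 2*l - 48)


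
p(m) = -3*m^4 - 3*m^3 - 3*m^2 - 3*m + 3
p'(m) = -12*m^3 - 9*m^2 - 6*m - 3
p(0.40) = 1.05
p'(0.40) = -7.61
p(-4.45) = -955.11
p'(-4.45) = 902.93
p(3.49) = -616.60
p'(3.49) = -643.66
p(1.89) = -71.92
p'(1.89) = -127.50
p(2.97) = -344.39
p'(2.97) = -414.58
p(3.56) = -662.92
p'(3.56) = -679.84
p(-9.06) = -18198.19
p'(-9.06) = 8236.74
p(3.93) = -952.85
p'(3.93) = -893.97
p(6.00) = -4659.00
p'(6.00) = -2955.00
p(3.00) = -357.00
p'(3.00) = -426.00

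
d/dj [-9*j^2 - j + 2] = -18*j - 1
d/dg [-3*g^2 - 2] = -6*g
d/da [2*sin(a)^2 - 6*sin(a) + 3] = 2*(2*sin(a) - 3)*cos(a)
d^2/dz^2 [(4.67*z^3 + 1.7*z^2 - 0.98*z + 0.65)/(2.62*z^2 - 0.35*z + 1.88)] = (2.1316282072803e-14*z^4 - 55.197378*z^3 - 41.90712*z^2 + 124.420116*z + 4.48325)/(17.984728*z^6 - 7.20762*z^5 + 39.678066*z^4 - 10.386635*z^3 + 28.471284*z^2 - 3.71112*z + 6.644672)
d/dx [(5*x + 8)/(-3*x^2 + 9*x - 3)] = (5*x^2 + 16*x - 29)/(3*(x^4 - 6*x^3 + 11*x^2 - 6*x + 1))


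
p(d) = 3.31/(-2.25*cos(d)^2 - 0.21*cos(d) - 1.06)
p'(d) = 3.31*(-4.5*sin(d)*cos(d) - 0.21*sin(d))/(-2.25*cos(d)^2 - 0.21*cos(d) - 1.06)^2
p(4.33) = -2.56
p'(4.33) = -2.69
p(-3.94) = -1.65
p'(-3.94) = 1.72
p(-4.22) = -2.26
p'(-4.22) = 2.61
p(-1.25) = -2.45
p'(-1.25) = 2.81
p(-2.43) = -1.51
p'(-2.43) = -1.44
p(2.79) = -1.16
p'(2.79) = 0.57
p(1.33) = -2.67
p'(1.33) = -2.69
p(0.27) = -0.99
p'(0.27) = -0.36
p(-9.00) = -1.21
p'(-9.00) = -0.71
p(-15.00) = -1.51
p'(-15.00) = -1.43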